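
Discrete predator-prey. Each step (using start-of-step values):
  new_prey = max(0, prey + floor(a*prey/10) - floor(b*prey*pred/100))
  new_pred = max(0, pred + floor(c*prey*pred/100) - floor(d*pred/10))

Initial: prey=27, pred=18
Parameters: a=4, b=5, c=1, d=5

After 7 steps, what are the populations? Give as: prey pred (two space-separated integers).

Answer: 28 1

Derivation:
Step 1: prey: 27+10-24=13; pred: 18+4-9=13
Step 2: prey: 13+5-8=10; pred: 13+1-6=8
Step 3: prey: 10+4-4=10; pred: 8+0-4=4
Step 4: prey: 10+4-2=12; pred: 4+0-2=2
Step 5: prey: 12+4-1=15; pred: 2+0-1=1
Step 6: prey: 15+6-0=21; pred: 1+0-0=1
Step 7: prey: 21+8-1=28; pred: 1+0-0=1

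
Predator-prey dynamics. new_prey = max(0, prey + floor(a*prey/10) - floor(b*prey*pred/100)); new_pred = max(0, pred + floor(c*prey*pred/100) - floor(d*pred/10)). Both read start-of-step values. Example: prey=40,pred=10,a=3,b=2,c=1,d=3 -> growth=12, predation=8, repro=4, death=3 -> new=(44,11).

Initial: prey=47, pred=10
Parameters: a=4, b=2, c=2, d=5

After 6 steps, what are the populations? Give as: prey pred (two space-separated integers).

Step 1: prey: 47+18-9=56; pred: 10+9-5=14
Step 2: prey: 56+22-15=63; pred: 14+15-7=22
Step 3: prey: 63+25-27=61; pred: 22+27-11=38
Step 4: prey: 61+24-46=39; pred: 38+46-19=65
Step 5: prey: 39+15-50=4; pred: 65+50-32=83
Step 6: prey: 4+1-6=0; pred: 83+6-41=48

Answer: 0 48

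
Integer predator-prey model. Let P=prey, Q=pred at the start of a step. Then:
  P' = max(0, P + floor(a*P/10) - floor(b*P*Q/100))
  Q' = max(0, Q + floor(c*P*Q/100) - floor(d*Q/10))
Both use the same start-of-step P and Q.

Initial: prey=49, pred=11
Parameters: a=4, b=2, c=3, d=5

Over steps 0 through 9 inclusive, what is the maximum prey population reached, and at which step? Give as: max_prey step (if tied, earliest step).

Answer: 58 1

Derivation:
Step 1: prey: 49+19-10=58; pred: 11+16-5=22
Step 2: prey: 58+23-25=56; pred: 22+38-11=49
Step 3: prey: 56+22-54=24; pred: 49+82-24=107
Step 4: prey: 24+9-51=0; pred: 107+77-53=131
Step 5: prey: 0+0-0=0; pred: 131+0-65=66
Step 6: prey: 0+0-0=0; pred: 66+0-33=33
Step 7: prey: 0+0-0=0; pred: 33+0-16=17
Step 8: prey: 0+0-0=0; pred: 17+0-8=9
Step 9: prey: 0+0-0=0; pred: 9+0-4=5
Max prey = 58 at step 1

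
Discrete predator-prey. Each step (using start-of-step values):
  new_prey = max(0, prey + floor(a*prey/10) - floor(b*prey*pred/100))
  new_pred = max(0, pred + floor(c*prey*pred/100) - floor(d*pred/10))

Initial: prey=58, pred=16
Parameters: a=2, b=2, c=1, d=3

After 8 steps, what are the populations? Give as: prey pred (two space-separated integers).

Answer: 6 12

Derivation:
Step 1: prey: 58+11-18=51; pred: 16+9-4=21
Step 2: prey: 51+10-21=40; pred: 21+10-6=25
Step 3: prey: 40+8-20=28; pred: 25+10-7=28
Step 4: prey: 28+5-15=18; pred: 28+7-8=27
Step 5: prey: 18+3-9=12; pred: 27+4-8=23
Step 6: prey: 12+2-5=9; pred: 23+2-6=19
Step 7: prey: 9+1-3=7; pred: 19+1-5=15
Step 8: prey: 7+1-2=6; pred: 15+1-4=12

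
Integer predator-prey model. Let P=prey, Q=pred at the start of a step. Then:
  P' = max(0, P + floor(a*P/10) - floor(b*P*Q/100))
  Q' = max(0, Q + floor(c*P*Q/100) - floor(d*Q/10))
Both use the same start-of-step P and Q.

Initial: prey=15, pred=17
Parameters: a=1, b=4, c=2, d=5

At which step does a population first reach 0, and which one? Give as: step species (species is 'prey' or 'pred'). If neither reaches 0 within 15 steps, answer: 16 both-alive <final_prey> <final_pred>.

Step 1: prey: 15+1-10=6; pred: 17+5-8=14
Step 2: prey: 6+0-3=3; pred: 14+1-7=8
Step 3: prey: 3+0-0=3; pred: 8+0-4=4
Step 4: prey: 3+0-0=3; pred: 4+0-2=2
Step 5: prey: 3+0-0=3; pred: 2+0-1=1
Step 6: prey: 3+0-0=3; pred: 1+0-0=1
Steps 7-15: state stable at prey=3, pred=1 (no change)
No extinction within 15 steps

Answer: 16 both-alive 3 1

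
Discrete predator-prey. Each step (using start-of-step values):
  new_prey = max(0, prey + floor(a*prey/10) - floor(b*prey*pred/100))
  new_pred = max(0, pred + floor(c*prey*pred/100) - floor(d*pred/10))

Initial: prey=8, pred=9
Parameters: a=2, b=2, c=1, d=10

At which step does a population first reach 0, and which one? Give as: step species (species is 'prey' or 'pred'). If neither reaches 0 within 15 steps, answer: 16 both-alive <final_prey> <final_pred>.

Answer: 1 pred

Derivation:
Step 1: prey: 8+1-1=8; pred: 9+0-9=0
First extinction: pred at step 1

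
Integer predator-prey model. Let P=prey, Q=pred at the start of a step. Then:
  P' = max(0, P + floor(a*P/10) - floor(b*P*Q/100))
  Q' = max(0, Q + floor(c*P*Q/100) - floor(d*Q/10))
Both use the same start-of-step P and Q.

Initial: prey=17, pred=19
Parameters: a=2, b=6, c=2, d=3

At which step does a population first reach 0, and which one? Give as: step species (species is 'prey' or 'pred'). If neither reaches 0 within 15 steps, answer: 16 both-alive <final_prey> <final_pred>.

Step 1: prey: 17+3-19=1; pred: 19+6-5=20
Step 2: prey: 1+0-1=0; pred: 20+0-6=14
First extinction: prey at step 2

Answer: 2 prey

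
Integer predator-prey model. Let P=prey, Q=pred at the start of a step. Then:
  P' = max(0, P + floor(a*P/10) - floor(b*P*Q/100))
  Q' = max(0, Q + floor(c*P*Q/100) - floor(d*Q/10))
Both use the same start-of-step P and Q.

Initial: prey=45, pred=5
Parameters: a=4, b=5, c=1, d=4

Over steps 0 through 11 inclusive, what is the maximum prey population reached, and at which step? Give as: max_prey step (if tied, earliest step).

Answer: 86 5

Derivation:
Step 1: prey: 45+18-11=52; pred: 5+2-2=5
Step 2: prey: 52+20-13=59; pred: 5+2-2=5
Step 3: prey: 59+23-14=68; pred: 5+2-2=5
Step 4: prey: 68+27-17=78; pred: 5+3-2=6
Step 5: prey: 78+31-23=86; pred: 6+4-2=8
Step 6: prey: 86+34-34=86; pred: 8+6-3=11
Step 7: prey: 86+34-47=73; pred: 11+9-4=16
Step 8: prey: 73+29-58=44; pred: 16+11-6=21
Step 9: prey: 44+17-46=15; pred: 21+9-8=22
Step 10: prey: 15+6-16=5; pred: 22+3-8=17
Step 11: prey: 5+2-4=3; pred: 17+0-6=11
Max prey = 86 at step 5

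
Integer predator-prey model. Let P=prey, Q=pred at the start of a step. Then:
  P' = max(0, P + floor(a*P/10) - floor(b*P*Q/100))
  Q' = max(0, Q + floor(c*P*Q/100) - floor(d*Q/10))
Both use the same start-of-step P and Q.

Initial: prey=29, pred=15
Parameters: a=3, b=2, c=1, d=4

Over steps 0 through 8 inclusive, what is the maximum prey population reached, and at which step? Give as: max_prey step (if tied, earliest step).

Step 1: prey: 29+8-8=29; pred: 15+4-6=13
Step 2: prey: 29+8-7=30; pred: 13+3-5=11
Step 3: prey: 30+9-6=33; pred: 11+3-4=10
Step 4: prey: 33+9-6=36; pred: 10+3-4=9
Step 5: prey: 36+10-6=40; pred: 9+3-3=9
Step 6: prey: 40+12-7=45; pred: 9+3-3=9
Step 7: prey: 45+13-8=50; pred: 9+4-3=10
Step 8: prey: 50+15-10=55; pred: 10+5-4=11
Max prey = 55 at step 8

Answer: 55 8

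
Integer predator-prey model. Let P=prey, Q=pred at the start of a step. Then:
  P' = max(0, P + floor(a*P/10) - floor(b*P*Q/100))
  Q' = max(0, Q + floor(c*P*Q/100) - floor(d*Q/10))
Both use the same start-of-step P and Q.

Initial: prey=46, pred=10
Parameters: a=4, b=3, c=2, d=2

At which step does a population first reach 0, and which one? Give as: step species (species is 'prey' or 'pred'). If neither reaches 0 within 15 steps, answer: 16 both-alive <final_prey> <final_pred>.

Answer: 4 prey

Derivation:
Step 1: prey: 46+18-13=51; pred: 10+9-2=17
Step 2: prey: 51+20-26=45; pred: 17+17-3=31
Step 3: prey: 45+18-41=22; pred: 31+27-6=52
Step 4: prey: 22+8-34=0; pred: 52+22-10=64
First extinction: prey at step 4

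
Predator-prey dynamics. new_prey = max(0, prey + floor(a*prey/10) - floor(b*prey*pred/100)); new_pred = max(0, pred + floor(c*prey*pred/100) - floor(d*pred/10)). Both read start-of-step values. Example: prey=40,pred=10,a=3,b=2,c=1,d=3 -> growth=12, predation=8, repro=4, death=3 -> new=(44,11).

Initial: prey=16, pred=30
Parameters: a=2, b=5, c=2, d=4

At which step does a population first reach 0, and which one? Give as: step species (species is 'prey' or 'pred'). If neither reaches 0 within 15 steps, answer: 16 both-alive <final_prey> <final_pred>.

Answer: 1 prey

Derivation:
Step 1: prey: 16+3-24=0; pred: 30+9-12=27
First extinction: prey at step 1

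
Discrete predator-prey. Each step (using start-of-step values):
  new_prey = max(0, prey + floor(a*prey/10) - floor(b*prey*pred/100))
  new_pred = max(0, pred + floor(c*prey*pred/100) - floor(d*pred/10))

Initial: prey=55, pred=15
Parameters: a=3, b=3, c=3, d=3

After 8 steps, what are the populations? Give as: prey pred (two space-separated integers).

Step 1: prey: 55+16-24=47; pred: 15+24-4=35
Step 2: prey: 47+14-49=12; pred: 35+49-10=74
Step 3: prey: 12+3-26=0; pred: 74+26-22=78
Step 4: prey: 0+0-0=0; pred: 78+0-23=55
Step 5: prey: 0+0-0=0; pred: 55+0-16=39
Step 6: prey: 0+0-0=0; pred: 39+0-11=28
Step 7: prey: 0+0-0=0; pred: 28+0-8=20
Step 8: prey: 0+0-0=0; pred: 20+0-6=14

Answer: 0 14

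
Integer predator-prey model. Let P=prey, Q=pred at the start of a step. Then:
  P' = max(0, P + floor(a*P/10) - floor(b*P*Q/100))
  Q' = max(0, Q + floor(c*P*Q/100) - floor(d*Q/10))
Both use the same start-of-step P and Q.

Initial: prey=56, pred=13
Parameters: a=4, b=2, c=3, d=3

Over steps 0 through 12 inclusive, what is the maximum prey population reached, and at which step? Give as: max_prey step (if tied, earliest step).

Step 1: prey: 56+22-14=64; pred: 13+21-3=31
Step 2: prey: 64+25-39=50; pred: 31+59-9=81
Step 3: prey: 50+20-81=0; pred: 81+121-24=178
Step 4: prey: 0+0-0=0; pred: 178+0-53=125
Step 5: prey: 0+0-0=0; pred: 125+0-37=88
Step 6: prey: 0+0-0=0; pred: 88+0-26=62
Step 7: prey: 0+0-0=0; pred: 62+0-18=44
Step 8: prey: 0+0-0=0; pred: 44+0-13=31
Step 9: prey: 0+0-0=0; pred: 31+0-9=22
Step 10: prey: 0+0-0=0; pred: 22+0-6=16
Step 11: prey: 0+0-0=0; pred: 16+0-4=12
Step 12: prey: 0+0-0=0; pred: 12+0-3=9
Max prey = 64 at step 1

Answer: 64 1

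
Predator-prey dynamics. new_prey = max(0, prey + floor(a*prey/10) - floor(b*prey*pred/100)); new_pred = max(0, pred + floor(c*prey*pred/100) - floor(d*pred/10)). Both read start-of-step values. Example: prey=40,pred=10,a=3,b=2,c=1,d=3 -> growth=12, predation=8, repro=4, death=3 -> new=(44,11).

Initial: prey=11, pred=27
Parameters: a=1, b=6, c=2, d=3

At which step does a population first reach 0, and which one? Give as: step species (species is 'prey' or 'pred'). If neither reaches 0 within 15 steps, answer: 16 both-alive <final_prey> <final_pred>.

Answer: 1 prey

Derivation:
Step 1: prey: 11+1-17=0; pred: 27+5-8=24
First extinction: prey at step 1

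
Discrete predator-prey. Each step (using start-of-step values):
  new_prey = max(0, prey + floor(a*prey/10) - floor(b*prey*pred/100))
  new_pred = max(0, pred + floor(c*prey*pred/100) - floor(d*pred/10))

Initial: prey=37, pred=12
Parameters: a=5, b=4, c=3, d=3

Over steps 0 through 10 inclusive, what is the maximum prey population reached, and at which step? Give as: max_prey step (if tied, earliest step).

Step 1: prey: 37+18-17=38; pred: 12+13-3=22
Step 2: prey: 38+19-33=24; pred: 22+25-6=41
Step 3: prey: 24+12-39=0; pred: 41+29-12=58
Step 4: prey: 0+0-0=0; pred: 58+0-17=41
Step 5: prey: 0+0-0=0; pred: 41+0-12=29
Step 6: prey: 0+0-0=0; pred: 29+0-8=21
Step 7: prey: 0+0-0=0; pred: 21+0-6=15
Step 8: prey: 0+0-0=0; pred: 15+0-4=11
Step 9: prey: 0+0-0=0; pred: 11+0-3=8
Step 10: prey: 0+0-0=0; pred: 8+0-2=6
Max prey = 38 at step 1

Answer: 38 1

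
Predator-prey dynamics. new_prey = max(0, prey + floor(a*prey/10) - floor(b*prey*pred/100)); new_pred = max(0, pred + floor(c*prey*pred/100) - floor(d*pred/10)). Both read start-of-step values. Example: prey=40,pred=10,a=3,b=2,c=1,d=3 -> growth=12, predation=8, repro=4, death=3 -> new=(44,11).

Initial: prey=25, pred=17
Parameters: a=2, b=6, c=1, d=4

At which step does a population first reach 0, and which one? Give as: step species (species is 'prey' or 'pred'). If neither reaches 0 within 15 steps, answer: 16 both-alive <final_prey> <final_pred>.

Answer: 16 both-alive 1 2

Derivation:
Step 1: prey: 25+5-25=5; pred: 17+4-6=15
Step 2: prey: 5+1-4=2; pred: 15+0-6=9
Step 3: prey: 2+0-1=1; pred: 9+0-3=6
Step 4: prey: 1+0-0=1; pred: 6+0-2=4
Step 5: prey: 1+0-0=1; pred: 4+0-1=3
Step 6: prey: 1+0-0=1; pred: 3+0-1=2
Step 7: prey: 1+0-0=1; pred: 2+0-0=2
Steps 8-15: state stable at prey=1, pred=2 (no change)
No extinction within 15 steps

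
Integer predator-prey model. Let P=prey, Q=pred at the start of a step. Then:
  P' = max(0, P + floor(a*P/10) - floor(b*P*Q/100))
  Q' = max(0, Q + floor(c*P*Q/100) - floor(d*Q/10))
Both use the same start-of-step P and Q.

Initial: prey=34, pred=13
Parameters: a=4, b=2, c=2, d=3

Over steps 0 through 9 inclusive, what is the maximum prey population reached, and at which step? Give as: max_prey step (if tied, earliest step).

Answer: 40 2

Derivation:
Step 1: prey: 34+13-8=39; pred: 13+8-3=18
Step 2: prey: 39+15-14=40; pred: 18+14-5=27
Step 3: prey: 40+16-21=35; pred: 27+21-8=40
Step 4: prey: 35+14-28=21; pred: 40+28-12=56
Step 5: prey: 21+8-23=6; pred: 56+23-16=63
Step 6: prey: 6+2-7=1; pred: 63+7-18=52
Step 7: prey: 1+0-1=0; pred: 52+1-15=38
Step 8: prey: 0+0-0=0; pred: 38+0-11=27
Step 9: prey: 0+0-0=0; pred: 27+0-8=19
Max prey = 40 at step 2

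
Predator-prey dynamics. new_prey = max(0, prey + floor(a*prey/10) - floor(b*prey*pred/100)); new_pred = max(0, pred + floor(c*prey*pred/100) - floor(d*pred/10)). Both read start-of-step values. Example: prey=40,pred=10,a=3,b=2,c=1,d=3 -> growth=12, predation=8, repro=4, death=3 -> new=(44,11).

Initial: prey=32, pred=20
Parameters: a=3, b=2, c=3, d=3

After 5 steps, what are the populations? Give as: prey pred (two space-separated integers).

Step 1: prey: 32+9-12=29; pred: 20+19-6=33
Step 2: prey: 29+8-19=18; pred: 33+28-9=52
Step 3: prey: 18+5-18=5; pred: 52+28-15=65
Step 4: prey: 5+1-6=0; pred: 65+9-19=55
Step 5: prey: 0+0-0=0; pred: 55+0-16=39

Answer: 0 39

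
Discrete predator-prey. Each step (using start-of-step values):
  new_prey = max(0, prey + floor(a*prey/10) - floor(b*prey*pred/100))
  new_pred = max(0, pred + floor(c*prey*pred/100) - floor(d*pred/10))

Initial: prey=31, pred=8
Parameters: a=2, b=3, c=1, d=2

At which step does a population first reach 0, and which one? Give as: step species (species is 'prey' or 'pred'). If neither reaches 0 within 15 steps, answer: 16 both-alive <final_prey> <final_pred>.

Answer: 16 both-alive 11 7

Derivation:
Step 1: prey: 31+6-7=30; pred: 8+2-1=9
Step 2: prey: 30+6-8=28; pred: 9+2-1=10
Step 3: prey: 28+5-8=25; pred: 10+2-2=10
Step 4: prey: 25+5-7=23; pred: 10+2-2=10
Step 5: prey: 23+4-6=21; pred: 10+2-2=10
Step 6: prey: 21+4-6=19; pred: 10+2-2=10
Step 7: prey: 19+3-5=17; pred: 10+1-2=9
Step 8: prey: 17+3-4=16; pred: 9+1-1=9
Step 9: prey: 16+3-4=15; pred: 9+1-1=9
Step 10: prey: 15+3-4=14; pred: 9+1-1=9
Step 11: prey: 14+2-3=13; pred: 9+1-1=9
Step 12: prey: 13+2-3=12; pred: 9+1-1=9
Step 13: prey: 12+2-3=11; pred: 9+1-1=9
Step 14: prey: 11+2-2=11; pred: 9+0-1=8
Step 15: prey: 11+2-2=11; pred: 8+0-1=7
No extinction within 15 steps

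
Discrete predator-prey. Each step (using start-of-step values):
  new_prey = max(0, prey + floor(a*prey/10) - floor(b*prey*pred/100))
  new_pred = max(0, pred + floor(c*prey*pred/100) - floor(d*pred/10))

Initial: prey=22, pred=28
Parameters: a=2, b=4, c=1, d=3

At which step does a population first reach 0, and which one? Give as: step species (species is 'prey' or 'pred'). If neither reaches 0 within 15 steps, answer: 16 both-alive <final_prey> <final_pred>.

Answer: 2 prey

Derivation:
Step 1: prey: 22+4-24=2; pred: 28+6-8=26
Step 2: prey: 2+0-2=0; pred: 26+0-7=19
First extinction: prey at step 2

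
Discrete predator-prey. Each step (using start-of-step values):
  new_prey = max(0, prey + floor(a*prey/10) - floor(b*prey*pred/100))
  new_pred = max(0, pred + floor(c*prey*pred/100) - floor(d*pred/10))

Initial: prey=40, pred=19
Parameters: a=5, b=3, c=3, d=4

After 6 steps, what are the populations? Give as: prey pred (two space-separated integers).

Step 1: prey: 40+20-22=38; pred: 19+22-7=34
Step 2: prey: 38+19-38=19; pred: 34+38-13=59
Step 3: prey: 19+9-33=0; pred: 59+33-23=69
Step 4: prey: 0+0-0=0; pred: 69+0-27=42
Step 5: prey: 0+0-0=0; pred: 42+0-16=26
Step 6: prey: 0+0-0=0; pred: 26+0-10=16

Answer: 0 16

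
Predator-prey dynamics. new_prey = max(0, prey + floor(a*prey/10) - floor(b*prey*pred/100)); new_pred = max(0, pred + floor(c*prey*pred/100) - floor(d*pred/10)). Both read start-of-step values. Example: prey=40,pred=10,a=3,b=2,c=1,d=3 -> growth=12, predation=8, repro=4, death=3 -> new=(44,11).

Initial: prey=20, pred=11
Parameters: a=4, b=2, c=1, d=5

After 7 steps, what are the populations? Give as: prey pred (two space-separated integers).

Step 1: prey: 20+8-4=24; pred: 11+2-5=8
Step 2: prey: 24+9-3=30; pred: 8+1-4=5
Step 3: prey: 30+12-3=39; pred: 5+1-2=4
Step 4: prey: 39+15-3=51; pred: 4+1-2=3
Step 5: prey: 51+20-3=68; pred: 3+1-1=3
Step 6: prey: 68+27-4=91; pred: 3+2-1=4
Step 7: prey: 91+36-7=120; pred: 4+3-2=5

Answer: 120 5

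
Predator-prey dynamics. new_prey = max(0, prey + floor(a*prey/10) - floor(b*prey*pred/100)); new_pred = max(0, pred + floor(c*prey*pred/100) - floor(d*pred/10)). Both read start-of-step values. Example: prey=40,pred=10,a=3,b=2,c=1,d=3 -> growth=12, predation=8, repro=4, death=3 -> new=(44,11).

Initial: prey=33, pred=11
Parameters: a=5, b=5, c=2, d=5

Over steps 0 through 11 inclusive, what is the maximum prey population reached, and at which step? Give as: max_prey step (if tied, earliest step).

Answer: 45 11

Derivation:
Step 1: prey: 33+16-18=31; pred: 11+7-5=13
Step 2: prey: 31+15-20=26; pred: 13+8-6=15
Step 3: prey: 26+13-19=20; pred: 15+7-7=15
Step 4: prey: 20+10-15=15; pred: 15+6-7=14
Step 5: prey: 15+7-10=12; pred: 14+4-7=11
Step 6: prey: 12+6-6=12; pred: 11+2-5=8
Step 7: prey: 12+6-4=14; pred: 8+1-4=5
Step 8: prey: 14+7-3=18; pred: 5+1-2=4
Step 9: prey: 18+9-3=24; pred: 4+1-2=3
Step 10: prey: 24+12-3=33; pred: 3+1-1=3
Step 11: prey: 33+16-4=45; pred: 3+1-1=3
Max prey = 45 at step 11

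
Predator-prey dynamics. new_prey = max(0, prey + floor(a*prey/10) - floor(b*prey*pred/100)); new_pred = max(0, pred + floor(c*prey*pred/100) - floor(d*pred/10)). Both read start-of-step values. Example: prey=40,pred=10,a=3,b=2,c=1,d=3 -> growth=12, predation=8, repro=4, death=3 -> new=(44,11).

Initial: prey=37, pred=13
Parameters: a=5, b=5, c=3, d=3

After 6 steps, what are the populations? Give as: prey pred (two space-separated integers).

Step 1: prey: 37+18-24=31; pred: 13+14-3=24
Step 2: prey: 31+15-37=9; pred: 24+22-7=39
Step 3: prey: 9+4-17=0; pred: 39+10-11=38
Step 4: prey: 0+0-0=0; pred: 38+0-11=27
Step 5: prey: 0+0-0=0; pred: 27+0-8=19
Step 6: prey: 0+0-0=0; pred: 19+0-5=14

Answer: 0 14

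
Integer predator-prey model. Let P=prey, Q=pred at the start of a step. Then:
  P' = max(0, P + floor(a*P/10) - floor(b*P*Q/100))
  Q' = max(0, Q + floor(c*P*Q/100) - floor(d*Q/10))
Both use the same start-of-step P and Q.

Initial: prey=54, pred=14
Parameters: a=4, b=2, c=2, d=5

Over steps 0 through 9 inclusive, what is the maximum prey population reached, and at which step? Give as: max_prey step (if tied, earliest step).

Answer: 60 1

Derivation:
Step 1: prey: 54+21-15=60; pred: 14+15-7=22
Step 2: prey: 60+24-26=58; pred: 22+26-11=37
Step 3: prey: 58+23-42=39; pred: 37+42-18=61
Step 4: prey: 39+15-47=7; pred: 61+47-30=78
Step 5: prey: 7+2-10=0; pred: 78+10-39=49
Step 6: prey: 0+0-0=0; pred: 49+0-24=25
Step 7: prey: 0+0-0=0; pred: 25+0-12=13
Step 8: prey: 0+0-0=0; pred: 13+0-6=7
Step 9: prey: 0+0-0=0; pred: 7+0-3=4
Max prey = 60 at step 1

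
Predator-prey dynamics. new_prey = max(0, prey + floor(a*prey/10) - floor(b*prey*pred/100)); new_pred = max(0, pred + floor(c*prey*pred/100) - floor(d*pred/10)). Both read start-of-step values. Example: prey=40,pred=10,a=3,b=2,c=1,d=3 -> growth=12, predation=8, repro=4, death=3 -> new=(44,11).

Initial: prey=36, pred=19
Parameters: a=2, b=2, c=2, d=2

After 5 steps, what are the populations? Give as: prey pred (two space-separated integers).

Step 1: prey: 36+7-13=30; pred: 19+13-3=29
Step 2: prey: 30+6-17=19; pred: 29+17-5=41
Step 3: prey: 19+3-15=7; pred: 41+15-8=48
Step 4: prey: 7+1-6=2; pred: 48+6-9=45
Step 5: prey: 2+0-1=1; pred: 45+1-9=37

Answer: 1 37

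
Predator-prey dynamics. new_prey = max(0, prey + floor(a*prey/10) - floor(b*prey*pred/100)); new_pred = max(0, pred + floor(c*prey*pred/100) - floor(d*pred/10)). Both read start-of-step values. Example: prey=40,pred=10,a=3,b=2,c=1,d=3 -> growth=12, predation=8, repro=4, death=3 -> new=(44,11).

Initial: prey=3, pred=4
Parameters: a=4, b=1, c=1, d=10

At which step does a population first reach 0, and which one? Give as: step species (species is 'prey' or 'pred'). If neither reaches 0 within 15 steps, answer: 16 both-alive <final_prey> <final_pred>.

Answer: 1 pred

Derivation:
Step 1: prey: 3+1-0=4; pred: 4+0-4=0
First extinction: pred at step 1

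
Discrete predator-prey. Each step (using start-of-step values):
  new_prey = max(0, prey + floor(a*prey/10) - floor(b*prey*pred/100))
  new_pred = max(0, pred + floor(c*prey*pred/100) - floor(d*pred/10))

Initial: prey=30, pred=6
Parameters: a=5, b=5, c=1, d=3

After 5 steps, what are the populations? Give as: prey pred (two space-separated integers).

Answer: 56 12

Derivation:
Step 1: prey: 30+15-9=36; pred: 6+1-1=6
Step 2: prey: 36+18-10=44; pred: 6+2-1=7
Step 3: prey: 44+22-15=51; pred: 7+3-2=8
Step 4: prey: 51+25-20=56; pred: 8+4-2=10
Step 5: prey: 56+28-28=56; pred: 10+5-3=12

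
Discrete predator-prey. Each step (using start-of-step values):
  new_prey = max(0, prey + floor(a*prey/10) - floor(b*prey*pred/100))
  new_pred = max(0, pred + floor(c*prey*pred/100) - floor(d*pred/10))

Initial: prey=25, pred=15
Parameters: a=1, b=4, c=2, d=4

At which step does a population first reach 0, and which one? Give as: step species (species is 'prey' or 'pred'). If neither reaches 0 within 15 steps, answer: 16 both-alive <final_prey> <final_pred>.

Step 1: prey: 25+2-15=12; pred: 15+7-6=16
Step 2: prey: 12+1-7=6; pred: 16+3-6=13
Step 3: prey: 6+0-3=3; pred: 13+1-5=9
Step 4: prey: 3+0-1=2; pred: 9+0-3=6
Step 5: prey: 2+0-0=2; pred: 6+0-2=4
Step 6: prey: 2+0-0=2; pred: 4+0-1=3
Step 7: prey: 2+0-0=2; pred: 3+0-1=2
Step 8: prey: 2+0-0=2; pred: 2+0-0=2
Steps 9-15: state stable at prey=2, pred=2 (no change)
No extinction within 15 steps

Answer: 16 both-alive 2 2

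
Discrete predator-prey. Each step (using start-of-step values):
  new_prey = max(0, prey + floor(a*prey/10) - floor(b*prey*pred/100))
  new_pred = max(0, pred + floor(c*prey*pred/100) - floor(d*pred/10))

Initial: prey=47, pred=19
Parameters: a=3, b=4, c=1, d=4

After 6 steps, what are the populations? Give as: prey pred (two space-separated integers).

Answer: 5 4

Derivation:
Step 1: prey: 47+14-35=26; pred: 19+8-7=20
Step 2: prey: 26+7-20=13; pred: 20+5-8=17
Step 3: prey: 13+3-8=8; pred: 17+2-6=13
Step 4: prey: 8+2-4=6; pred: 13+1-5=9
Step 5: prey: 6+1-2=5; pred: 9+0-3=6
Step 6: prey: 5+1-1=5; pred: 6+0-2=4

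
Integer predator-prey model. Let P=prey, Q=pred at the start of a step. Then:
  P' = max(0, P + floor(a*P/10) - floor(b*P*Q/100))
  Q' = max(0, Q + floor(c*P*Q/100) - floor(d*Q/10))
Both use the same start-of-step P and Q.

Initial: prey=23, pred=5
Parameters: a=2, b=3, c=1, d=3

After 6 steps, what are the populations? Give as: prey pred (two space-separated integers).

Answer: 30 5

Derivation:
Step 1: prey: 23+4-3=24; pred: 5+1-1=5
Step 2: prey: 24+4-3=25; pred: 5+1-1=5
Step 3: prey: 25+5-3=27; pred: 5+1-1=5
Step 4: prey: 27+5-4=28; pred: 5+1-1=5
Step 5: prey: 28+5-4=29; pred: 5+1-1=5
Step 6: prey: 29+5-4=30; pred: 5+1-1=5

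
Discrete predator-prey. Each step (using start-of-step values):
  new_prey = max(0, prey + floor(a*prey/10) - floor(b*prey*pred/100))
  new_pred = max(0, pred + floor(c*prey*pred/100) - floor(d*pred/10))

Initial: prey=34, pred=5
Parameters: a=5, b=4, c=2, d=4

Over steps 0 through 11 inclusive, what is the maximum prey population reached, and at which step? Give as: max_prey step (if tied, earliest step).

Answer: 65 3

Derivation:
Step 1: prey: 34+17-6=45; pred: 5+3-2=6
Step 2: prey: 45+22-10=57; pred: 6+5-2=9
Step 3: prey: 57+28-20=65; pred: 9+10-3=16
Step 4: prey: 65+32-41=56; pred: 16+20-6=30
Step 5: prey: 56+28-67=17; pred: 30+33-12=51
Step 6: prey: 17+8-34=0; pred: 51+17-20=48
Step 7: prey: 0+0-0=0; pred: 48+0-19=29
Step 8: prey: 0+0-0=0; pred: 29+0-11=18
Step 9: prey: 0+0-0=0; pred: 18+0-7=11
Step 10: prey: 0+0-0=0; pred: 11+0-4=7
Step 11: prey: 0+0-0=0; pred: 7+0-2=5
Max prey = 65 at step 3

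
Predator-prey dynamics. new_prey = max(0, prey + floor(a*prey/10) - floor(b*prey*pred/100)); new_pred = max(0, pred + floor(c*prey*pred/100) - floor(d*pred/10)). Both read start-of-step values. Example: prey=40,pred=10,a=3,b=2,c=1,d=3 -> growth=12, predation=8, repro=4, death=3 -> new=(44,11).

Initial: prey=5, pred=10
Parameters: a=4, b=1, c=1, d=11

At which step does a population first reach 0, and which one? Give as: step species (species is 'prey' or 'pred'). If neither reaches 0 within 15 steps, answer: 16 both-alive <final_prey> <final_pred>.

Answer: 1 pred

Derivation:
Step 1: prey: 5+2-0=7; pred: 10+0-11=0
First extinction: pred at step 1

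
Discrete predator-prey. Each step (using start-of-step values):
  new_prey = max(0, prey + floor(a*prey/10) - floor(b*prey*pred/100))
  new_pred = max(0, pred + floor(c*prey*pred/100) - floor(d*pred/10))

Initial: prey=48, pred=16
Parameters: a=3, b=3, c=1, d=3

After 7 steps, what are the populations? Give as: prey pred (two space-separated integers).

Step 1: prey: 48+14-23=39; pred: 16+7-4=19
Step 2: prey: 39+11-22=28; pred: 19+7-5=21
Step 3: prey: 28+8-17=19; pred: 21+5-6=20
Step 4: prey: 19+5-11=13; pred: 20+3-6=17
Step 5: prey: 13+3-6=10; pred: 17+2-5=14
Step 6: prey: 10+3-4=9; pred: 14+1-4=11
Step 7: prey: 9+2-2=9; pred: 11+0-3=8

Answer: 9 8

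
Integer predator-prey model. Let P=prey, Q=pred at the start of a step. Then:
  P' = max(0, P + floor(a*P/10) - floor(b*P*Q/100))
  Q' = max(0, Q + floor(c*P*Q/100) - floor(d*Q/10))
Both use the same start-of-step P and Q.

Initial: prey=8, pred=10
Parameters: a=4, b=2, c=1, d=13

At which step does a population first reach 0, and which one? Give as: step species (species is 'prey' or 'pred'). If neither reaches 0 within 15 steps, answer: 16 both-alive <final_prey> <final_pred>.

Answer: 1 pred

Derivation:
Step 1: prey: 8+3-1=10; pred: 10+0-13=0
First extinction: pred at step 1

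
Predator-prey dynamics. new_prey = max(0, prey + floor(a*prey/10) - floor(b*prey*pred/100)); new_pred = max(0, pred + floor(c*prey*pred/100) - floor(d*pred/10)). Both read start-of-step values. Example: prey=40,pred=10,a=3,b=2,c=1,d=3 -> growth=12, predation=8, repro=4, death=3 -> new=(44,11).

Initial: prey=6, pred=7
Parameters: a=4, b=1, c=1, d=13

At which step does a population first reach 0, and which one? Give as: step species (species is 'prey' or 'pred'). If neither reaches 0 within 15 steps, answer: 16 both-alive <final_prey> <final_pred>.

Answer: 1 pred

Derivation:
Step 1: prey: 6+2-0=8; pred: 7+0-9=0
First extinction: pred at step 1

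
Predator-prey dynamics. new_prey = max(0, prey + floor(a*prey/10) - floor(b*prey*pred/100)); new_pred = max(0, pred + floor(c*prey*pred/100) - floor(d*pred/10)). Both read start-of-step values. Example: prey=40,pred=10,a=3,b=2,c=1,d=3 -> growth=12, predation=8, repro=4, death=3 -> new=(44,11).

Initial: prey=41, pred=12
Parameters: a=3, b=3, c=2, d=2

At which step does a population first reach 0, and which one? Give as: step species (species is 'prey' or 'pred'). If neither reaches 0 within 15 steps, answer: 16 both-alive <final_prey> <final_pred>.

Answer: 5 prey

Derivation:
Step 1: prey: 41+12-14=39; pred: 12+9-2=19
Step 2: prey: 39+11-22=28; pred: 19+14-3=30
Step 3: prey: 28+8-25=11; pred: 30+16-6=40
Step 4: prey: 11+3-13=1; pred: 40+8-8=40
Step 5: prey: 1+0-1=0; pred: 40+0-8=32
First extinction: prey at step 5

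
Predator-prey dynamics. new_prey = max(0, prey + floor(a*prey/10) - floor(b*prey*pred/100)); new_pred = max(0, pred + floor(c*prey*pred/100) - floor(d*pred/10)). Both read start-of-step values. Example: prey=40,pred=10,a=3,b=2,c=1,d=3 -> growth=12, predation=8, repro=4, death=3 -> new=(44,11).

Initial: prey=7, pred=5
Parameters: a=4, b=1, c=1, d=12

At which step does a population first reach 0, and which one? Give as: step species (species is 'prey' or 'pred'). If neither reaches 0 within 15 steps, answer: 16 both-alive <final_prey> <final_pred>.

Step 1: prey: 7+2-0=9; pred: 5+0-6=0
First extinction: pred at step 1

Answer: 1 pred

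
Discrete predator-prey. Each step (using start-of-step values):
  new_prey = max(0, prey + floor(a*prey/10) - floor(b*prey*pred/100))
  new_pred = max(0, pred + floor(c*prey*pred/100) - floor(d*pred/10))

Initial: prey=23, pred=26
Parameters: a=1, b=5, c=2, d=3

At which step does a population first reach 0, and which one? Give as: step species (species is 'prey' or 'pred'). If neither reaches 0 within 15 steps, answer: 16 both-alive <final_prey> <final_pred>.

Answer: 1 prey

Derivation:
Step 1: prey: 23+2-29=0; pred: 26+11-7=30
First extinction: prey at step 1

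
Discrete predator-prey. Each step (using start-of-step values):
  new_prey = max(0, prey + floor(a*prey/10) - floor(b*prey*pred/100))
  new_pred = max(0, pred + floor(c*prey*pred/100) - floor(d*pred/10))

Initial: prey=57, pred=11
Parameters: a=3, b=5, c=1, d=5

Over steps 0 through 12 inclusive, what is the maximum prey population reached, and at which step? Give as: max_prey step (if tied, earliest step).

Step 1: prey: 57+17-31=43; pred: 11+6-5=12
Step 2: prey: 43+12-25=30; pred: 12+5-6=11
Step 3: prey: 30+9-16=23; pred: 11+3-5=9
Step 4: prey: 23+6-10=19; pred: 9+2-4=7
Step 5: prey: 19+5-6=18; pred: 7+1-3=5
Step 6: prey: 18+5-4=19; pred: 5+0-2=3
Step 7: prey: 19+5-2=22; pred: 3+0-1=2
Step 8: prey: 22+6-2=26; pred: 2+0-1=1
Step 9: prey: 26+7-1=32; pred: 1+0-0=1
Step 10: prey: 32+9-1=40; pred: 1+0-0=1
Step 11: prey: 40+12-2=50; pred: 1+0-0=1
Step 12: prey: 50+15-2=63; pred: 1+0-0=1
Max prey = 63 at step 12

Answer: 63 12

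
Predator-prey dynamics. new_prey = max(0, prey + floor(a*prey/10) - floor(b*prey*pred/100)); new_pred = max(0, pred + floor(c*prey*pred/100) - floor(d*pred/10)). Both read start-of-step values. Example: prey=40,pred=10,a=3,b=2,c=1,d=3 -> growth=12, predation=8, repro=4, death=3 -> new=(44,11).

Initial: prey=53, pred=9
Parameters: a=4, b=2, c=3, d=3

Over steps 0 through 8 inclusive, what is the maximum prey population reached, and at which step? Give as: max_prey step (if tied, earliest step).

Answer: 65 1

Derivation:
Step 1: prey: 53+21-9=65; pred: 9+14-2=21
Step 2: prey: 65+26-27=64; pred: 21+40-6=55
Step 3: prey: 64+25-70=19; pred: 55+105-16=144
Step 4: prey: 19+7-54=0; pred: 144+82-43=183
Step 5: prey: 0+0-0=0; pred: 183+0-54=129
Step 6: prey: 0+0-0=0; pred: 129+0-38=91
Step 7: prey: 0+0-0=0; pred: 91+0-27=64
Step 8: prey: 0+0-0=0; pred: 64+0-19=45
Max prey = 65 at step 1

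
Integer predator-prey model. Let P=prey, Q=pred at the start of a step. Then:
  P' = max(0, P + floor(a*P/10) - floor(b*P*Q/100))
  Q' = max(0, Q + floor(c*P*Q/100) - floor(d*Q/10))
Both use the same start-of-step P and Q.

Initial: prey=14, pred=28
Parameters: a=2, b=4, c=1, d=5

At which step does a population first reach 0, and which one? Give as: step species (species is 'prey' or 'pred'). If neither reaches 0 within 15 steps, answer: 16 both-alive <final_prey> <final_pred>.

Step 1: prey: 14+2-15=1; pred: 28+3-14=17
Step 2: prey: 1+0-0=1; pred: 17+0-8=9
Step 3: prey: 1+0-0=1; pred: 9+0-4=5
Step 4: prey: 1+0-0=1; pred: 5+0-2=3
Step 5: prey: 1+0-0=1; pred: 3+0-1=2
Step 6: prey: 1+0-0=1; pred: 2+0-1=1
Step 7: prey: 1+0-0=1; pred: 1+0-0=1
Steps 8-15: state stable at prey=1, pred=1 (no change)
No extinction within 15 steps

Answer: 16 both-alive 1 1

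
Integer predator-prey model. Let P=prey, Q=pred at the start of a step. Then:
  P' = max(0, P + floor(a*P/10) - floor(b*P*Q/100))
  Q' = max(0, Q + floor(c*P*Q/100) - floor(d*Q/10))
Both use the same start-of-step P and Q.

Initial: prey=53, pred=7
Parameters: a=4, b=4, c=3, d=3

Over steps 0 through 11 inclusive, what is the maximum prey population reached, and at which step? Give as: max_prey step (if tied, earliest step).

Step 1: prey: 53+21-14=60; pred: 7+11-2=16
Step 2: prey: 60+24-38=46; pred: 16+28-4=40
Step 3: prey: 46+18-73=0; pred: 40+55-12=83
Step 4: prey: 0+0-0=0; pred: 83+0-24=59
Step 5: prey: 0+0-0=0; pred: 59+0-17=42
Step 6: prey: 0+0-0=0; pred: 42+0-12=30
Step 7: prey: 0+0-0=0; pred: 30+0-9=21
Step 8: prey: 0+0-0=0; pred: 21+0-6=15
Step 9: prey: 0+0-0=0; pred: 15+0-4=11
Step 10: prey: 0+0-0=0; pred: 11+0-3=8
Step 11: prey: 0+0-0=0; pred: 8+0-2=6
Max prey = 60 at step 1

Answer: 60 1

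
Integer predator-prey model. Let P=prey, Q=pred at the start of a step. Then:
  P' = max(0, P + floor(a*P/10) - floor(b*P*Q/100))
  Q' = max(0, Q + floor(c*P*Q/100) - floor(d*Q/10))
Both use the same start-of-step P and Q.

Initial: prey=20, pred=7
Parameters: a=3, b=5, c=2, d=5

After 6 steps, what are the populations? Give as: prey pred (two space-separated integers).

Answer: 29 3

Derivation:
Step 1: prey: 20+6-7=19; pred: 7+2-3=6
Step 2: prey: 19+5-5=19; pred: 6+2-3=5
Step 3: prey: 19+5-4=20; pred: 5+1-2=4
Step 4: prey: 20+6-4=22; pred: 4+1-2=3
Step 5: prey: 22+6-3=25; pred: 3+1-1=3
Step 6: prey: 25+7-3=29; pred: 3+1-1=3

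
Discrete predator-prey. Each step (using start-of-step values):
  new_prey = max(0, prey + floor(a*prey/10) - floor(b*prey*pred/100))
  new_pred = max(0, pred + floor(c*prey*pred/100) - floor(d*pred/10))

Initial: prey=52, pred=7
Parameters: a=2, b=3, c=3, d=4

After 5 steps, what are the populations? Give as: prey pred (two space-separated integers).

Answer: 0 30

Derivation:
Step 1: prey: 52+10-10=52; pred: 7+10-2=15
Step 2: prey: 52+10-23=39; pred: 15+23-6=32
Step 3: prey: 39+7-37=9; pred: 32+37-12=57
Step 4: prey: 9+1-15=0; pred: 57+15-22=50
Step 5: prey: 0+0-0=0; pred: 50+0-20=30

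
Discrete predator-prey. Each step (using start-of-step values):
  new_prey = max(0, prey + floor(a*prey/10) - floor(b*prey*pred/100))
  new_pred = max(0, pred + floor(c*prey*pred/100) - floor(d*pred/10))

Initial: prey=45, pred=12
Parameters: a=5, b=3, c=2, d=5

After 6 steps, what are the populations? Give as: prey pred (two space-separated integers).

Answer: 1 21

Derivation:
Step 1: prey: 45+22-16=51; pred: 12+10-6=16
Step 2: prey: 51+25-24=52; pred: 16+16-8=24
Step 3: prey: 52+26-37=41; pred: 24+24-12=36
Step 4: prey: 41+20-44=17; pred: 36+29-18=47
Step 5: prey: 17+8-23=2; pred: 47+15-23=39
Step 6: prey: 2+1-2=1; pred: 39+1-19=21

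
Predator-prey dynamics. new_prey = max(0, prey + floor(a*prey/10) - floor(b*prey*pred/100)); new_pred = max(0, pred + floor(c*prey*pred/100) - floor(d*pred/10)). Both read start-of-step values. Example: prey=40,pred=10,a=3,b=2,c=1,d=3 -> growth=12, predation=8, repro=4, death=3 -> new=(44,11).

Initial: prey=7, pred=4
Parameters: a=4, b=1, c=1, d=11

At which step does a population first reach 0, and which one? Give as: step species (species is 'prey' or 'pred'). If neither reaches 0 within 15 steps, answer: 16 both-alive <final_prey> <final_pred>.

Answer: 1 pred

Derivation:
Step 1: prey: 7+2-0=9; pred: 4+0-4=0
First extinction: pred at step 1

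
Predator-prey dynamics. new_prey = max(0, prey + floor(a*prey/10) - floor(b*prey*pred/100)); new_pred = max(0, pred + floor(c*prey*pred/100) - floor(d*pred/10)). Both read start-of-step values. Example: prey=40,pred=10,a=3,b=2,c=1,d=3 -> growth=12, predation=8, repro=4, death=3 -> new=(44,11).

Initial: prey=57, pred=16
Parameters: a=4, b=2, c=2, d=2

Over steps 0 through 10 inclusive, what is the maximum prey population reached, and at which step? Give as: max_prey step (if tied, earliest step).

Answer: 61 1

Derivation:
Step 1: prey: 57+22-18=61; pred: 16+18-3=31
Step 2: prey: 61+24-37=48; pred: 31+37-6=62
Step 3: prey: 48+19-59=8; pred: 62+59-12=109
Step 4: prey: 8+3-17=0; pred: 109+17-21=105
Step 5: prey: 0+0-0=0; pred: 105+0-21=84
Step 6: prey: 0+0-0=0; pred: 84+0-16=68
Step 7: prey: 0+0-0=0; pred: 68+0-13=55
Step 8: prey: 0+0-0=0; pred: 55+0-11=44
Step 9: prey: 0+0-0=0; pred: 44+0-8=36
Step 10: prey: 0+0-0=0; pred: 36+0-7=29
Max prey = 61 at step 1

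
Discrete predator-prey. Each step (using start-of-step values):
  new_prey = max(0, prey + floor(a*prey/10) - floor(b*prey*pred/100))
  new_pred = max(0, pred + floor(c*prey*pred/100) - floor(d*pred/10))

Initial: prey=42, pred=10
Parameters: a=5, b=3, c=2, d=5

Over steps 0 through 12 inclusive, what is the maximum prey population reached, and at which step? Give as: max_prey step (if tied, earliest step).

Step 1: prey: 42+21-12=51; pred: 10+8-5=13
Step 2: prey: 51+25-19=57; pred: 13+13-6=20
Step 3: prey: 57+28-34=51; pred: 20+22-10=32
Step 4: prey: 51+25-48=28; pred: 32+32-16=48
Step 5: prey: 28+14-40=2; pred: 48+26-24=50
Step 6: prey: 2+1-3=0; pred: 50+2-25=27
Step 7: prey: 0+0-0=0; pred: 27+0-13=14
Step 8: prey: 0+0-0=0; pred: 14+0-7=7
Step 9: prey: 0+0-0=0; pred: 7+0-3=4
Step 10: prey: 0+0-0=0; pred: 4+0-2=2
Step 11: prey: 0+0-0=0; pred: 2+0-1=1
Step 12: prey: 0+0-0=0; pred: 1+0-0=1
Max prey = 57 at step 2

Answer: 57 2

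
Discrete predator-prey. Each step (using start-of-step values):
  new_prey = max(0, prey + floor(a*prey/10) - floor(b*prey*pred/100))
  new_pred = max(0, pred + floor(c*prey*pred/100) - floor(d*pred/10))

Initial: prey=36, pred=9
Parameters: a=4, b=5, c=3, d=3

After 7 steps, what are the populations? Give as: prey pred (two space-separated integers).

Step 1: prey: 36+14-16=34; pred: 9+9-2=16
Step 2: prey: 34+13-27=20; pred: 16+16-4=28
Step 3: prey: 20+8-28=0; pred: 28+16-8=36
Step 4: prey: 0+0-0=0; pred: 36+0-10=26
Step 5: prey: 0+0-0=0; pred: 26+0-7=19
Step 6: prey: 0+0-0=0; pred: 19+0-5=14
Step 7: prey: 0+0-0=0; pred: 14+0-4=10

Answer: 0 10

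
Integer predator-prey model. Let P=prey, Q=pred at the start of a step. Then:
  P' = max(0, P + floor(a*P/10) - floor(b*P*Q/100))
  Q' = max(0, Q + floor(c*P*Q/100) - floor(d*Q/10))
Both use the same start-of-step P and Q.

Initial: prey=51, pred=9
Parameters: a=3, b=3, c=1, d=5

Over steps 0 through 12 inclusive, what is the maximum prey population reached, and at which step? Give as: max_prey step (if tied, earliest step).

Step 1: prey: 51+15-13=53; pred: 9+4-4=9
Step 2: prey: 53+15-14=54; pred: 9+4-4=9
Step 3: prey: 54+16-14=56; pred: 9+4-4=9
Step 4: prey: 56+16-15=57; pred: 9+5-4=10
Step 5: prey: 57+17-17=57; pred: 10+5-5=10
Step 6: prey: 57+17-17=57; pred: 10+5-5=10
Step 7: prey: 57+17-17=57; pred: 10+5-5=10
Step 8: prey: 57+17-17=57; pred: 10+5-5=10
Step 9: prey: 57+17-17=57; pred: 10+5-5=10
Step 10: prey: 57+17-17=57; pred: 10+5-5=10
Step 11: prey: 57+17-17=57; pred: 10+5-5=10
Step 12: prey: 57+17-17=57; pred: 10+5-5=10
Max prey = 57 at step 4

Answer: 57 4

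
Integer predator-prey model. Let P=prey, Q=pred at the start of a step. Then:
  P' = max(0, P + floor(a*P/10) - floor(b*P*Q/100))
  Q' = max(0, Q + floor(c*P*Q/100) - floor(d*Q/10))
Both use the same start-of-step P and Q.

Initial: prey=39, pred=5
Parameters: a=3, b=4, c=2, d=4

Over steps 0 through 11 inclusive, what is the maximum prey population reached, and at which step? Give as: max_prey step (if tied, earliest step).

Answer: 45 2

Derivation:
Step 1: prey: 39+11-7=43; pred: 5+3-2=6
Step 2: prey: 43+12-10=45; pred: 6+5-2=9
Step 3: prey: 45+13-16=42; pred: 9+8-3=14
Step 4: prey: 42+12-23=31; pred: 14+11-5=20
Step 5: prey: 31+9-24=16; pred: 20+12-8=24
Step 6: prey: 16+4-15=5; pred: 24+7-9=22
Step 7: prey: 5+1-4=2; pred: 22+2-8=16
Step 8: prey: 2+0-1=1; pred: 16+0-6=10
Step 9: prey: 1+0-0=1; pred: 10+0-4=6
Step 10: prey: 1+0-0=1; pred: 6+0-2=4
Step 11: prey: 1+0-0=1; pred: 4+0-1=3
Max prey = 45 at step 2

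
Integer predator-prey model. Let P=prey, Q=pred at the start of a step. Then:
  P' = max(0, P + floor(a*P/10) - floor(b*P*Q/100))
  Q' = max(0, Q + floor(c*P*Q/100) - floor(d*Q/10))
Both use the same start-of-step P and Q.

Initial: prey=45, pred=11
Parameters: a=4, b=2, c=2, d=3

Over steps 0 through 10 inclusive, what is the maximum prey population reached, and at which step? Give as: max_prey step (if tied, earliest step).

Answer: 57 2

Derivation:
Step 1: prey: 45+18-9=54; pred: 11+9-3=17
Step 2: prey: 54+21-18=57; pred: 17+18-5=30
Step 3: prey: 57+22-34=45; pred: 30+34-9=55
Step 4: prey: 45+18-49=14; pred: 55+49-16=88
Step 5: prey: 14+5-24=0; pred: 88+24-26=86
Step 6: prey: 0+0-0=0; pred: 86+0-25=61
Step 7: prey: 0+0-0=0; pred: 61+0-18=43
Step 8: prey: 0+0-0=0; pred: 43+0-12=31
Step 9: prey: 0+0-0=0; pred: 31+0-9=22
Step 10: prey: 0+0-0=0; pred: 22+0-6=16
Max prey = 57 at step 2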